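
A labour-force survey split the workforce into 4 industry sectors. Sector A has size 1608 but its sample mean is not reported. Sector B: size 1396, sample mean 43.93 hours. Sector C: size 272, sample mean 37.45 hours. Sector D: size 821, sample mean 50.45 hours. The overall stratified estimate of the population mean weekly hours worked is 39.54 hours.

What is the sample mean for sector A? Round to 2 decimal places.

30.51

Σ Nₕx̄ₕ = N·μ, so 1608·x̄_A = 4097·39.54 − (1396·43.93 + 272·37.45 + 821·50.45).
= 161995.38 − 112932.13 = 49063.25.
x̄_A = 49063.25 / 1608 = 30.5120... → 30.51.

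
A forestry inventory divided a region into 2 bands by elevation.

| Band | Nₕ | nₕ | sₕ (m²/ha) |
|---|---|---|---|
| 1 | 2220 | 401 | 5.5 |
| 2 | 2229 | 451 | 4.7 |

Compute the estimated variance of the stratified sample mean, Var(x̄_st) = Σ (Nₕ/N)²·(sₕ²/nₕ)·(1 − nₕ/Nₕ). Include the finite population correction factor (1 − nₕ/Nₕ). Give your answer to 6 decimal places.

0.025197

N = 4449; Wₕ = Nₕ/N.
band 1: (2220/4449)²·5.5²/401·(1 − 401/2220) = 0.015390115
band 2: (2229/4449)²·4.7²/451·(1 − 451/2229) = 0.009807000
Sum = 0.025197115 → 0.025197.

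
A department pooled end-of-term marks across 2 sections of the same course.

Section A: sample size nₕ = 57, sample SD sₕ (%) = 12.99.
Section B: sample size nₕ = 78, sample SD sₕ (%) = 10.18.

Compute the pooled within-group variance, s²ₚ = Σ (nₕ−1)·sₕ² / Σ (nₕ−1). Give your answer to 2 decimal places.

A: (57−1)·12.99² = 56·168.7401 = 9449.4456
B: (78−1)·10.18² = 77·103.6324 = 7979.6948
Numerator = 17429.1404; denominator = Σ(nₕ−1) = 133.
s²ₚ = 17429.1404/133 = 131.0462... → 131.05.

131.05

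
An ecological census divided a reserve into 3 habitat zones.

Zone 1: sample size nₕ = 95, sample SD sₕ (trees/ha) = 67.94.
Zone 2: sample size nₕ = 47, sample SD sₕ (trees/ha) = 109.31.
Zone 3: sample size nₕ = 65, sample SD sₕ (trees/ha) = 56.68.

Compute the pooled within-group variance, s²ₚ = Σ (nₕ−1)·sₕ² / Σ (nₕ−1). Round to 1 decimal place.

1: (95−1)·67.94² = 94·4615.8436 = 433889.2984
2: (47−1)·109.31² = 46·11948.6761 = 549639.1006
3: (65−1)·56.68² = 64·3212.6224 = 205607.8336
Numerator = 1189136.2326; denominator = Σ(nₕ−1) = 204.
s²ₚ = 1189136.2326/204 = 5829.099... → 5829.1.

5829.1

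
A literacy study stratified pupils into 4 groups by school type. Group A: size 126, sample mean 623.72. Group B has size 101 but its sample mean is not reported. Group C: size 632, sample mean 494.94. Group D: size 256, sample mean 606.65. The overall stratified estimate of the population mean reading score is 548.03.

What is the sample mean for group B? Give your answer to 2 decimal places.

Σ Nₕx̄ₕ = N·μ, so 101·x̄_B = 1115·548.03 − (126·623.72 + 632·494.94 + 256·606.65).
= 611053.45 − 546693.2 = 64360.25.
x̄_B = 64360.25 / 101 = 637.2302... → 637.23.

637.23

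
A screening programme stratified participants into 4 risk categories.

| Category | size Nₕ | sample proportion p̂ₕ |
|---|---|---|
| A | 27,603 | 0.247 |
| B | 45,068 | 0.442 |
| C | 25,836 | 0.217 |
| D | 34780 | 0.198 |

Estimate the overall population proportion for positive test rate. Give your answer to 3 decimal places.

0.294

Wₕ = Nₕ/N with N = 133287: 0.2071, 0.3381, 0.1938, 0.2609.
p̂_st = 0.2071·0.247 + 0.3381·0.442 + 0.1938·0.217 + 0.2609·0.198 ≈ 0.29433... → 0.294.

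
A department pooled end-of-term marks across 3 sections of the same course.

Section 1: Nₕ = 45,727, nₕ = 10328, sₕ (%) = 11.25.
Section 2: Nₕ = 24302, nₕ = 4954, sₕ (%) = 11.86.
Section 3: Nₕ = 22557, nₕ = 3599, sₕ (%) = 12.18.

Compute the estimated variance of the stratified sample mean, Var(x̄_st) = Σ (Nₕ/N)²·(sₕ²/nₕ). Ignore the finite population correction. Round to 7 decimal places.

0.0073920

N = 92586. Term for each stratum: Wₕ²sₕ²/nₕ.
Var(x̄_st) = 0.0029891217 + 0.0019561708 + 0.0024467228 = 0.0073920152 → 0.0073920.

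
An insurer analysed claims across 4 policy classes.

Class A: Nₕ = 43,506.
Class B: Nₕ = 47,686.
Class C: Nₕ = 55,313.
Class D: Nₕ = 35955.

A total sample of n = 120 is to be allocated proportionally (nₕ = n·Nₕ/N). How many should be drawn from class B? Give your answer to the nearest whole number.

31

Share of class B = 47686/182460 = 0.26135.
Allocate 120 × 0.26135 = 31.362... → 31.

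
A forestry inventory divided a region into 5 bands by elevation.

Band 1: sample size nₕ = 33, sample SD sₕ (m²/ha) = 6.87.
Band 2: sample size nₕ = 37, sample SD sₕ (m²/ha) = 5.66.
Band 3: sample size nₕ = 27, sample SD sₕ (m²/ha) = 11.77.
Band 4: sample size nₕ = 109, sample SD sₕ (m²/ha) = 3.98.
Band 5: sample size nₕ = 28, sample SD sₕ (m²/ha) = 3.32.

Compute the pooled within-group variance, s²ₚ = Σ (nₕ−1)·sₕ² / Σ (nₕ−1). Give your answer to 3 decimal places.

36.130

Degrees of freedom: 32 + 36 + 26 + 108 + 27 = 229.
Σ(nₕ−1)sₕ² = 32·47.1969 + 36·32.0356 + 26·138.5329 + 108·15.8404 + 27·11.0224 = 8273.8058.
s²ₚ = 8273.8058 / 229 = 36.13016... → 36.130.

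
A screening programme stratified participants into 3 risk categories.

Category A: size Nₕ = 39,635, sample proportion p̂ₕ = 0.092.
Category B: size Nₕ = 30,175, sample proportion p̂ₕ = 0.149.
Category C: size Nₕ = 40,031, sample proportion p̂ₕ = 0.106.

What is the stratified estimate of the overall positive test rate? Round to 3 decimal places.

0.113

N = 39635 + 30175 + 40031 = 109841.
Overall proportion = Σ (Nₕ/N)·p̂ₕ.
Σ Nₕp̂ₕ = 3646.42 + 4496.075 + 4243.286 = 12385.781.
12385.781 / 109841 = 0.11276... → 0.113.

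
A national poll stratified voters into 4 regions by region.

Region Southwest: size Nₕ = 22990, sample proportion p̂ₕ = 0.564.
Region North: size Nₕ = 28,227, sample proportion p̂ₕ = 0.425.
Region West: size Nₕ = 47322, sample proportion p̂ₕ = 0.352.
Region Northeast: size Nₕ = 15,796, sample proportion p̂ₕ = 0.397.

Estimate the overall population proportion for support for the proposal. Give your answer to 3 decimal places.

Wₕ = Nₕ/N with N = 114335: 0.2011, 0.2469, 0.4139, 0.1382.
p̂_st = 0.2011·0.564 + 0.2469·0.425 + 0.4139·0.352 + 0.1382·0.397 ≈ 0.41887... → 0.419.

0.419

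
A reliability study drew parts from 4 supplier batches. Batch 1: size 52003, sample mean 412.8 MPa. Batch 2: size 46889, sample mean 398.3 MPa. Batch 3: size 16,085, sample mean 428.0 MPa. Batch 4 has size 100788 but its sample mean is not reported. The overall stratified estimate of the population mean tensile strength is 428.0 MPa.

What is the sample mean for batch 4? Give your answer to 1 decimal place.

449.7

N = 52003 + 46889 + 16085 + 100788 = 215765.
Overall total = μ·N = 428.0·215765 = 92347420.
Subtract the known strata: 52003·412.8 + 46889·398.3 + 16085·428.0 = 47027107.1.
Remaining total for batch 4: 92347420 − 47027107.1 = 45320312.9.
Divide by its size: 45320312.9 / 100788 = 449.660... → 449.7.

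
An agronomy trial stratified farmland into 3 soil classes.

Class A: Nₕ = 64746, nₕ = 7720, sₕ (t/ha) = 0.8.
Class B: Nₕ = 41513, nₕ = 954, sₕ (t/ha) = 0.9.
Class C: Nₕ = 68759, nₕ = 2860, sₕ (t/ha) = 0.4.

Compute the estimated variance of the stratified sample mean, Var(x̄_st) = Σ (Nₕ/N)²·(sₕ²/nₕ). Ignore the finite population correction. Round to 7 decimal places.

0.0000677

N = 175018; Wₕ = Nₕ/N.
class A: (64746/175018)²·0.8²/7720 = 0.0000113455
class B: (41513/175018)²·0.9²/954 = 0.0000477683
class C: (68759/175018)²·0.4²/2860 = 0.0000086347
Sum = 0.0000677485 → 0.0000677.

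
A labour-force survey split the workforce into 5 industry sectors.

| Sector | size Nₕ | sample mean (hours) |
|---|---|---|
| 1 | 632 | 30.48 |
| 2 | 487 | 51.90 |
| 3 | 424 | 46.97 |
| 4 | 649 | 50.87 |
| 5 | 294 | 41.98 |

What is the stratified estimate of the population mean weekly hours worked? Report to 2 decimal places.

N = 632 + 487 + 424 + 649 + 294 = 2486.
The stratified mean weights each stratum mean by its population share Nₕ/N.
Σ Nₕx̄ₕ = 632·30.48 + 487·51.90 + 424·46.97 + 649·50.87 + 294·41.98 = 19263.36 + 25275.3 + 19915.28 + 33014.63 + 12342.12 = 109810.69.
Divide by N: 109810.69 / 2486 = 44.1716... → 44.17.

44.17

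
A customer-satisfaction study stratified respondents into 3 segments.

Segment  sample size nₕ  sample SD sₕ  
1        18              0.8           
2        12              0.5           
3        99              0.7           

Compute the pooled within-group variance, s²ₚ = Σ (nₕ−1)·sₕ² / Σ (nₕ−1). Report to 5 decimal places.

Degrees of freedom: 17 + 11 + 98 = 126.
Σ(nₕ−1)sₕ² = 17·0.64 + 11·0.25 + 98·0.49 = 61.65.
s²ₚ = 61.65 / 126 = 0.4892857... → 0.48929.

0.48929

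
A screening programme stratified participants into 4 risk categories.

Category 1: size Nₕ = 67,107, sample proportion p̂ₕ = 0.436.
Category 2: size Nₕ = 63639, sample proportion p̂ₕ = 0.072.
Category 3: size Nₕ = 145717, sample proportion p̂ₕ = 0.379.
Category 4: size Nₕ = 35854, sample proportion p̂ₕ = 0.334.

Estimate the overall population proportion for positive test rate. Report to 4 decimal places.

N = 67107 + 63639 + 145717 + 35854 = 312317.
Overall proportion = Σ (Nₕ/N)·p̂ₕ.
Σ Nₕp̂ₕ = 29258.652 + 4582.008 + 55226.743 + 11975.236 = 101042.639.
101042.639 / 312317 = 0.323526... → 0.3235.

0.3235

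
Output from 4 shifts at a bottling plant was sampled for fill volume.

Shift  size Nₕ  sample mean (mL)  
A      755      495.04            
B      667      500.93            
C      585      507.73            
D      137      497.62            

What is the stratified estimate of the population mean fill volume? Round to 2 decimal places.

N = 755 + 667 + 585 + 137 = 2144.
Weight each subgroup mean by Nₕ/N and sum.
Σ Nₕx̄ₕ = 755·495.04 + 667·500.93 + 585·507.73 + 137·497.62 = 373755.2 + 334120.31 + 297022.05 + 68173.94 = 1073071.5.
Divide by N: 1073071.5 / 2144 = 500.4998... → 500.50.

500.50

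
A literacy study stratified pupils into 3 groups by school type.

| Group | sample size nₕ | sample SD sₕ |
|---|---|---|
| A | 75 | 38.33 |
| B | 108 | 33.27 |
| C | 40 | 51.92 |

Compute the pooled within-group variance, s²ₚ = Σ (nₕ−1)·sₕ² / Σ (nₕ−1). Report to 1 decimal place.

1510.4

Degrees of freedom: 74 + 107 + 39 = 220.
Σ(nₕ−1)sₕ² = 74·1469.1889 + 107·1106.8929 + 39·2695.6864 = 332289.2885.
s²ₚ = 332289.2885 / 220 = 1510.406... → 1510.4.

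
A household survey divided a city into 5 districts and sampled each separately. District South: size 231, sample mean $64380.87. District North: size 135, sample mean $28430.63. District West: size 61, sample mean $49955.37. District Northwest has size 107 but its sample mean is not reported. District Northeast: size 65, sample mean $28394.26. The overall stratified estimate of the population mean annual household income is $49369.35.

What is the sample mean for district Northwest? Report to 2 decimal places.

Σ Nₕx̄ₕ = N·μ, so 107·x̄_Northwest = 599·49369.35 − (231·64380.87 + 135·28430.63 + 61·49955.37 + 65·28394.26).
= 29572240.65 − 23603020.49 = 5969220.16.
x̄_Northwest = 5969220.16 / 107 = 55787.1043... → 55787.10.

55787.10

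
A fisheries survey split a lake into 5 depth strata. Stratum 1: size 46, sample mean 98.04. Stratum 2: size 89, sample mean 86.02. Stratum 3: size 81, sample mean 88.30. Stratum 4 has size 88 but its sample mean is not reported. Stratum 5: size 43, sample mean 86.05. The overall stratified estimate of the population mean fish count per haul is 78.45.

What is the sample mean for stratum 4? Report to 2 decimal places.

N = 46 + 89 + 81 + 88 + 43 = 347.
Overall total = μ·N = 78.45·347 = 27222.15.
Subtract the known strata: 46·98.04 + 89·86.02 + 81·88.30 + 43·86.05 = 23018.07.
Remaining total for stratum 4: 27222.15 − 23018.07 = 4204.08.
Divide by its size: 4204.08 / 88 = 47.7736... → 47.77.

47.77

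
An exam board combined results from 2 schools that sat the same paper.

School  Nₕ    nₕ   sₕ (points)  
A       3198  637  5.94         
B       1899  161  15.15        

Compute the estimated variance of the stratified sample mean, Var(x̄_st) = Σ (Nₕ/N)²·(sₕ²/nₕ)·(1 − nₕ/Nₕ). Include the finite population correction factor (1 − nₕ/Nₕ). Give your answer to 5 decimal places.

N = 5097; Wₕ = Nₕ/N.
school A: (3198/5097)²·5.94²/637·(1 − 637/3198) = 0.01746193
school B: (1899/5097)²·15.15²/161·(1 − 161/1899) = 0.18111101
Sum = 0.19857294 → 0.19857.

0.19857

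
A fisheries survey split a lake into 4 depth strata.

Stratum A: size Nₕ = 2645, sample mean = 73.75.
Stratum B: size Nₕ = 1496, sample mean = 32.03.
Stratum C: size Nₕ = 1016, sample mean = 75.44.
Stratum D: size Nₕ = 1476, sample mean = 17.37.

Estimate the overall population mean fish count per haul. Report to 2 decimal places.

x̄_st = (Σ Nₕx̄ₕ) / (Σ Nₕ) = (2645·73.75 + 1496·32.03 + 1016·75.44 + 1476·17.37) / 6633
= 345270.79 / 6633 = 52.0535... → 52.05.

52.05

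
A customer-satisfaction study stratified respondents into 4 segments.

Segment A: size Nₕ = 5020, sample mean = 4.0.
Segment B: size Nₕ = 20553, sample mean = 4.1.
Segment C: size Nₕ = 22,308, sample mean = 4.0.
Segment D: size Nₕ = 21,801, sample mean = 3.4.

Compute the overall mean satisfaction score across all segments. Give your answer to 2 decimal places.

3.84

N = 69682; weights Wₕ = Nₕ/N = (0.0720, 0.2950, 0.3201, 0.3129).
x̄_st = Σ Wₕ·x̄ₕ = 0.0720·4.0 + 0.2950·4.1 + 0.3201·4.0 + 0.3129·3.4 ≈ 3.8418...
→ 3.84.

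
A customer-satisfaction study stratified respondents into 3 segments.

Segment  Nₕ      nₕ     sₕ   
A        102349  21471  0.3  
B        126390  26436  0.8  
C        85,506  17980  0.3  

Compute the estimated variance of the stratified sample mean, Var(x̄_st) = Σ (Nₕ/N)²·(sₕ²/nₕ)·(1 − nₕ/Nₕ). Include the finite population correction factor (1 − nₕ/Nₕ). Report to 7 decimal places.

0.0000037

N = 314245. Term for each stratum: Wₕ²sₕ²/nₕ·(1−nₕ/Nₕ).
Var(x̄_st) = 0.0000003514 + 0.0000030971 + 0.0000002927 = 0.0000037412 → 0.0000037.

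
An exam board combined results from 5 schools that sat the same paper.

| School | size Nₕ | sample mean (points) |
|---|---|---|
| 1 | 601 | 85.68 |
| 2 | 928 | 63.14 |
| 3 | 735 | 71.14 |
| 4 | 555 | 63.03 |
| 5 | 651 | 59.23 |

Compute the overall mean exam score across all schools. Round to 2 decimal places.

67.99

N = 601 + 928 + 735 + 555 + 651 = 3470.
The stratified mean weights each stratum mean by its population share Nₕ/N.
Σ Nₕx̄ₕ = 601·85.68 + 928·63.14 + 735·71.14 + 555·63.03 + 651·59.23 = 51493.68 + 58593.92 + 52287.9 + 34981.65 + 38558.73 = 235915.88.
Divide by N: 235915.88 / 3470 = 67.9873... → 67.99.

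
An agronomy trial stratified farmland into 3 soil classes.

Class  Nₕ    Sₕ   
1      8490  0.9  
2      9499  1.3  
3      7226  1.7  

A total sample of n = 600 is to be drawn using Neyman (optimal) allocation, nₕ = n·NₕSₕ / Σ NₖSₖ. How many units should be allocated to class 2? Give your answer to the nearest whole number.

Σ NₕSₕ = 8490·0.9 + 9499·1.3 + 7226·1.7 = 32273.9.
Share for 2: 12348.7/32273.9 = 0.38262.
n_2 = 600 × 0.38262 = 229.573... → 230.

230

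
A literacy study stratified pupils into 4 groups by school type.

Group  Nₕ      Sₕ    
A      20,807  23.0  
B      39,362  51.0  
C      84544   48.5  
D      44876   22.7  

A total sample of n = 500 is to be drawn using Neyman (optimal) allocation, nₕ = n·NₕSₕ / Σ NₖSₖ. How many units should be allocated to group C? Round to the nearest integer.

270

Σ NₕSₕ = 20807·23.0 + 39362·51.0 + 84544·48.5 + 44876·22.7 = 7605092.2.
Share for C: 4100384/7605092.2 = 0.53916.
n_C = 500 × 0.53916 = 269.581... → 270.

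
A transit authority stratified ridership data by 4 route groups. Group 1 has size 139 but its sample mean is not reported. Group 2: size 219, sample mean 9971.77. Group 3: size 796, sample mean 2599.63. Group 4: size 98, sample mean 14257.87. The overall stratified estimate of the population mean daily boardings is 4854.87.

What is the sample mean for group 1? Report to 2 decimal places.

Σ Nₕx̄ₕ = N·μ, so 139·x̄_1 = 1252·4854.87 − (219·9971.77 + 796·2599.63 + 98·14257.87).
= 6078297.24 − 5650394.37 = 427902.87.
x̄_1 = 427902.87 / 139 = 3078.4379... → 3078.44.

3078.44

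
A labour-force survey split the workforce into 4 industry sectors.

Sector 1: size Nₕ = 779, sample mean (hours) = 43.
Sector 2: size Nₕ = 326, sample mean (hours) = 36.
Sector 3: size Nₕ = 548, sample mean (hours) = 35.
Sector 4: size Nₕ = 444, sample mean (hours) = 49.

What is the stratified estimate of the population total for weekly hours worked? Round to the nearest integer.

86169

Estimate total by summing Nₕ·x̄ₕ over strata.
779·43 + 326·36 + 548·35 + 444·49 = 33497 + 11736 + 19180 + 21756 = 86169.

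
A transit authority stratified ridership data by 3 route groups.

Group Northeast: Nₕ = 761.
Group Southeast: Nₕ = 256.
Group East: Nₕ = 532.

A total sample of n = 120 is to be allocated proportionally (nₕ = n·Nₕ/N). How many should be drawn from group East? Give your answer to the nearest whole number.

Share of group East = 532/1549 = 0.34345.
Allocate 120 × 0.34345 = 41.214... → 41.

41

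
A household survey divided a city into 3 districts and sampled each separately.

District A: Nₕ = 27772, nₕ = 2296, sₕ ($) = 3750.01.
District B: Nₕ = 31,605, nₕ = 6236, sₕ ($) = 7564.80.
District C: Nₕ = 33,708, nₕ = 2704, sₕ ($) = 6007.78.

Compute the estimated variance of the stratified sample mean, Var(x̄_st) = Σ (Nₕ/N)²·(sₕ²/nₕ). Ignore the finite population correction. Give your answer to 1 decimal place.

3353.4

N = 93085. Term for each stratum: Wₕ²sₕ²/nₕ.
Var(x̄_st) = 545.1900 + 1057.8911 + 1750.3622 = 3353.4433 → 3353.4.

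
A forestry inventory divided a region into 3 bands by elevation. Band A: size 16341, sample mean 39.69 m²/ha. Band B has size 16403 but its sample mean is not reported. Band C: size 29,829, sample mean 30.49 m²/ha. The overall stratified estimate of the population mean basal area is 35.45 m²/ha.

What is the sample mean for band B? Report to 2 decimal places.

40.25

N = 16341 + 16403 + 29829 = 62573.
Overall total = μ·N = 35.45·62573 = 2218212.85.
Subtract the known strata: 16341·39.69 + 29829·30.49 = 1558060.5.
Remaining total for band B: 2218212.85 − 1558060.5 = 660152.35.
Divide by its size: 660152.35 / 16403 = 40.2458... → 40.25.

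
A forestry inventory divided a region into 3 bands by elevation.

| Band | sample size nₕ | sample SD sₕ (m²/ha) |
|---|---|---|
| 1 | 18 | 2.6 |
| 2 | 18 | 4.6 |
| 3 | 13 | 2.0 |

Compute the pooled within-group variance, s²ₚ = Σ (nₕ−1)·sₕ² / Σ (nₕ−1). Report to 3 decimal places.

11.362

1: (18−1)·2.6² = 17·6.76 = 114.92
2: (18−1)·4.6² = 17·21.16 = 359.72
3: (13−1)·2.0² = 12·4 = 48
Numerator = 522.64; denominator = Σ(nₕ−1) = 46.
s²ₚ = 522.64/46 = 11.36174... → 11.362.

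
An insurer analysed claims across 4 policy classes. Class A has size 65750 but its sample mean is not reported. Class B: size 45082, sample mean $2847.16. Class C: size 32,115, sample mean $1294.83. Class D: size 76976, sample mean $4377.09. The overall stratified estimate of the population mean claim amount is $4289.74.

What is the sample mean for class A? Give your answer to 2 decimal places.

N = 65750 + 45082 + 32115 + 76976 = 219923.
Overall total = μ·N = 4289.74·219923 = 943412490.02.
Subtract the known strata: 45082·2847.16 + 32115·1294.83 + 76976·4377.09 = 506870012.41.
Remaining total for class A: 943412490.02 − 506870012.41 = 436542477.61.
Divide by its size: 436542477.61 / 65750 = 6639.4293... → 6639.43.

6639.43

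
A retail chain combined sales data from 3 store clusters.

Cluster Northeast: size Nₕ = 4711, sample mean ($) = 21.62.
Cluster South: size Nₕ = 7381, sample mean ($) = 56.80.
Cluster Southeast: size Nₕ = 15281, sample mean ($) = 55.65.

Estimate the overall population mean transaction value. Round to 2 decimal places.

50.10

x̄_st = (Σ Nₕx̄ₕ) / (Σ Nₕ) = (4711·21.62 + 7381·56.80 + 15281·55.65) / 27373
= 1371480.27 / 27373 = 50.1034... → 50.10.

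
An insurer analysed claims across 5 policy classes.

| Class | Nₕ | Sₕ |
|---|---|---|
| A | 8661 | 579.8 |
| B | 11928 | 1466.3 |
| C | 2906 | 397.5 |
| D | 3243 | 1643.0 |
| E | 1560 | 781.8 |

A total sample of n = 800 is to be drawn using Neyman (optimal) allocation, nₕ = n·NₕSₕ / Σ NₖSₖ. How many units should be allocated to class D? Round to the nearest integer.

Σ NₕSₕ = 8661·579.8 + 11928·1466.3 + 2906·397.5 + 3243·1643.0 + 1560·781.8 = 30214666.2.
Share for D: 5328249/30214666.2 = 0.17635.
n_D = 800 × 0.17635 = 141.077... → 141.

141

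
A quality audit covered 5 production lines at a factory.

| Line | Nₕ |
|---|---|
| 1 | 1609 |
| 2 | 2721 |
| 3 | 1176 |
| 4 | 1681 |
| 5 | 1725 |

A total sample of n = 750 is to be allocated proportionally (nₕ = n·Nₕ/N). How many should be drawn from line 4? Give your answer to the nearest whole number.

Share of line 4 = 1681/8912 = 0.18862.
Allocate 750 × 0.18862 = 141.467... → 141.

141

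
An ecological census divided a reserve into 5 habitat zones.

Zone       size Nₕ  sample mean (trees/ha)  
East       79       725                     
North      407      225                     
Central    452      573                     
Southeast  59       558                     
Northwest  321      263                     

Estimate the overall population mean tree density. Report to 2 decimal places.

N = 1318; weights Wₕ = Nₕ/N = (0.0599, 0.3088, 0.3429, 0.0448, 0.2436).
x̄_st = Σ Wₕ·x̄ₕ = 0.0599·725 + 0.3088·225 + 0.3429·573 + 0.0448·558 + 0.2436·263 ≈ 398.4757...
→ 398.48.

398.48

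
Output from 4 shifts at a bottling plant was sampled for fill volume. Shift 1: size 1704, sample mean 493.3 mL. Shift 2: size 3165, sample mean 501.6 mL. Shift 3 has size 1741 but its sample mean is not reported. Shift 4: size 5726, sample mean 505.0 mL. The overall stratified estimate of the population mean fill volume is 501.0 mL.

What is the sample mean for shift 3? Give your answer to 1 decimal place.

494.3

N = 1704 + 3165 + 1741 + 5726 = 12336.
Overall total = μ·N = 501.0·12336 = 6180336.
Subtract the known strata: 1704·493.3 + 3165·501.6 + 5726·505.0 = 5319777.2.
Remaining total for shift 3: 6180336 − 5319777.2 = 860558.8.
Divide by its size: 860558.8 / 1741 = 494.290... → 494.3.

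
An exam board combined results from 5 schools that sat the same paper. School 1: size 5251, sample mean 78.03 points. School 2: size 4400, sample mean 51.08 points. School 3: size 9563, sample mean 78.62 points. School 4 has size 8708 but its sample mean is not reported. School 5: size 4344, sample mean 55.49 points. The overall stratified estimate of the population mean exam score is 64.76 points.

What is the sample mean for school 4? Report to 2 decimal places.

53.07

N = 5251 + 4400 + 9563 + 8708 + 4344 = 32266.
Overall total = μ·N = 64.76·32266 = 2089546.16.
Subtract the known strata: 5251·78.03 + 4400·51.08 + 9563·78.62 + 4344·55.49 = 1627379.15.
Remaining total for school 4: 2089546.16 − 1627379.15 = 462167.01.
Divide by its size: 462167.01 / 8708 = 53.0738... → 53.07.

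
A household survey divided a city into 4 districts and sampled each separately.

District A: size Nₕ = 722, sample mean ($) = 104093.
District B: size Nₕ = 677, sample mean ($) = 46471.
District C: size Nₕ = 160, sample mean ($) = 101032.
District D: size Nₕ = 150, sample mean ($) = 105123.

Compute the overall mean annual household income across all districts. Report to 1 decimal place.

81070.6

x̄_st = (Σ Nₕx̄ₕ) / (Σ Nₕ) = (722·104093 + 677·46471 + 160·101032 + 150·105123) / 1709
= 138549583 / 1709 = 81070.558... → 81070.6.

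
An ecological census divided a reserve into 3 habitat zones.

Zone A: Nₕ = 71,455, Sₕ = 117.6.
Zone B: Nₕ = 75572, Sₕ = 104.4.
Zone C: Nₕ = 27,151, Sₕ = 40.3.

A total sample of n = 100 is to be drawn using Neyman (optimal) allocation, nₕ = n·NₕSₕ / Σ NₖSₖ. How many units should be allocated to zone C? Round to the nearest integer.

6

A: NₕSₕ = 71455·117.6 = 8403108
B: NₕSₕ = 75572·104.4 = 7889716.8
C: NₕSₕ = 27151·40.3 = 1094185.3
Σ NₕSₕ = 17387010.1.
n_C = 100·1094185.3/17387010.1 = 6.293... → 6.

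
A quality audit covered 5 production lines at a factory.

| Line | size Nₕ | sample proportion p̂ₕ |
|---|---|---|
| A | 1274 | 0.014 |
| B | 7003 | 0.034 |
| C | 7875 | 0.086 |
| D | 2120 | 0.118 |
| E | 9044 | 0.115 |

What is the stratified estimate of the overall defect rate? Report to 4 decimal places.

0.0814

N = 1274 + 7003 + 7875 + 2120 + 9044 = 27316.
Overall proportion = Σ (Nₕ/N)·p̂ₕ.
Σ Nₕp̂ₕ = 17.836 + 238.102 + 677.25 + 250.16 + 1040.06 = 2223.408.
2223.408 / 27316 = 0.081396... → 0.0814.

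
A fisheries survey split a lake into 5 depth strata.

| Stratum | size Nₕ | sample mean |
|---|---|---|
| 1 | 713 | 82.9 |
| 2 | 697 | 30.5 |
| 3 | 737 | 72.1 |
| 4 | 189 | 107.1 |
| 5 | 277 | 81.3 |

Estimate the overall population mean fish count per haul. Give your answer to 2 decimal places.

67.46

x̄_st = (Σ Nₕx̄ₕ) / (Σ Nₕ) = (713·82.9 + 697·30.5 + 737·72.1 + 189·107.1 + 277·81.3) / 2613
= 176265.9 / 2613 = 67.4573... → 67.46.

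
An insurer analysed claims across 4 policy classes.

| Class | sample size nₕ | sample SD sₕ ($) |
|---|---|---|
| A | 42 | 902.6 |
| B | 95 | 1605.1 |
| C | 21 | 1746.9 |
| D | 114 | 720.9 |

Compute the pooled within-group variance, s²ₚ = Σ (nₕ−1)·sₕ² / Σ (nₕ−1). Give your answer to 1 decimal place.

1475140.4

Degrees of freedom: 41 + 94 + 20 + 113 = 268.
Σ(nₕ−1)sₕ² = 41·814686.76 + 94·2576346.01 + 20·3051659.61 + 113·519696.81 = 395337613.83.
s²ₚ = 395337613.83 / 268 = 1475140.350... → 1475140.4.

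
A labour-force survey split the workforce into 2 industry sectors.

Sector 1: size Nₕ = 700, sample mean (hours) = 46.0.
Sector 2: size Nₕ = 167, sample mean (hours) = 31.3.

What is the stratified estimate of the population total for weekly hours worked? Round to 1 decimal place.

1: 700·46.0 = 32200
2: 167·31.3 = 5227.1
τ̂ = Σ Nₕx̄ₕ = 37427.1.

37427.1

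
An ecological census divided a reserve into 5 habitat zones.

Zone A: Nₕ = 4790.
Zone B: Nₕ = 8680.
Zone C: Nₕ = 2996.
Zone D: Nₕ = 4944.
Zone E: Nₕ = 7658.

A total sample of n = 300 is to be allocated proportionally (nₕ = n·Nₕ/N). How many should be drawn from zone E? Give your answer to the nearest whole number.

79

N = 4790 + 8680 + 2996 + 4944 + 7658 = 29068.
n_E = 300·7658/29068 = 79.035... → 79.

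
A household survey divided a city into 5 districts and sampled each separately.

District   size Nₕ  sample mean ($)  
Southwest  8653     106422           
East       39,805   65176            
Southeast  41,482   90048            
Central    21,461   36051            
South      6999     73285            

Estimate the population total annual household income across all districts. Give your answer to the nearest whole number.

8537183608

Population total = Σ Nₕ·x̄ₕ (each stratum's size times its mean).
8653·106422 + 39805·65176 + 41482·90048 + 21461·36051 + 6999·73285 = 920869566 + 2594330680 + 3735371136 + 773690511 + 512921715 = 8537183608.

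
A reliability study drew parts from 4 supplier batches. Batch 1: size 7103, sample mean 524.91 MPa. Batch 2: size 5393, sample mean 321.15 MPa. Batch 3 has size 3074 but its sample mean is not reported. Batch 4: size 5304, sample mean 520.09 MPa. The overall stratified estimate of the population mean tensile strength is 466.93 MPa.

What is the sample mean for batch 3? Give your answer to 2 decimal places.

N = 7103 + 5393 + 3074 + 5304 = 20874.
Overall total = μ·N = 466.93·20874 = 9746696.82.
Subtract the known strata: 7103·524.91 + 5393·321.15 + 5304·520.09 = 8218955.04.
Remaining total for batch 3: 9746696.82 − 8218955.04 = 1527741.78.
Divide by its size: 1527741.78 / 3074 = 496.9882... → 496.99.

496.99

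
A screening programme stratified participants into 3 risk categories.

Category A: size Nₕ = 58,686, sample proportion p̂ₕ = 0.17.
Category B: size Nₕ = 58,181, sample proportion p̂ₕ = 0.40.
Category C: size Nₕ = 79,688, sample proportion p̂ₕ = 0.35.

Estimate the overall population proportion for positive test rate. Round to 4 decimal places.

Wₕ = Nₕ/N with N = 196555: 0.2986, 0.2960, 0.4054.
p̂_st = 0.2986·0.17 + 0.2960·0.40 + 0.4054·0.35 ≈ 0.311057... → 0.3111.

0.3111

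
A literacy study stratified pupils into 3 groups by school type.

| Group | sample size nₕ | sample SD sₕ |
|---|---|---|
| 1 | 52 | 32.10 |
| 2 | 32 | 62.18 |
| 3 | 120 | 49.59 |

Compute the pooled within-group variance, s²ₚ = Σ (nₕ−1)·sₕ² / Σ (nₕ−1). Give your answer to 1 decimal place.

2313.7

Degrees of freedom: 51 + 31 + 119 = 201.
Σ(nₕ−1)sₕ² = 51·1030.41 + 31·3866.3524 + 119·2459.1681 = 465048.8383.
s²ₚ = 465048.8383 / 201 = 2313.676... → 2313.7.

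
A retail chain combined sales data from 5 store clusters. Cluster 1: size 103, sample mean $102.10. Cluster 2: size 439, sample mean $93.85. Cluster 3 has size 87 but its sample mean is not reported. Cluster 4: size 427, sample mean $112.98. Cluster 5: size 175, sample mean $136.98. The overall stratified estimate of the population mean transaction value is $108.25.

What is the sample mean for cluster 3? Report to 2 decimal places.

107.19

N = 103 + 439 + 87 + 427 + 175 = 1231.
Overall total = μ·N = 108.25·1231 = 133255.75.
Subtract the known strata: 103·102.10 + 439·93.85 + 427·112.98 + 175·136.98 = 123930.41.
Remaining total for cluster 3: 133255.75 − 123930.41 = 9325.34.
Divide by its size: 9325.34 / 87 = 107.1878... → 107.19.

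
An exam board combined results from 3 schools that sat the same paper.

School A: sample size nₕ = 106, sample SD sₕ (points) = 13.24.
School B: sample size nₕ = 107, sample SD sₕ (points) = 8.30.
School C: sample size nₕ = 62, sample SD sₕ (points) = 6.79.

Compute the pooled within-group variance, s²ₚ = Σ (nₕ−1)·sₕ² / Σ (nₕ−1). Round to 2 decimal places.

Degrees of freedom: 105 + 106 + 61 = 272.
Σ(nₕ−1)sₕ² = 105·175.2976 + 106·68.89 + 61·46.1041 = 28520.9381.
s²ₚ = 28520.9381 / 272 = 104.8564... → 104.86.

104.86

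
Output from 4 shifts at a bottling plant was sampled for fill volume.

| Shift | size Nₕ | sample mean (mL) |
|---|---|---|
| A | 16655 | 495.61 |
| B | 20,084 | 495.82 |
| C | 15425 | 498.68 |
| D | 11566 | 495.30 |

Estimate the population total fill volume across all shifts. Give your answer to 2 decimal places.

31633212.23

A: 16655·495.61 = 8254384.55
B: 20084·495.82 = 9958048.88
C: 15425·498.68 = 7692139
D: 11566·495.30 = 5728639.8
τ̂ = Σ Nₕx̄ₕ = 31633212.23.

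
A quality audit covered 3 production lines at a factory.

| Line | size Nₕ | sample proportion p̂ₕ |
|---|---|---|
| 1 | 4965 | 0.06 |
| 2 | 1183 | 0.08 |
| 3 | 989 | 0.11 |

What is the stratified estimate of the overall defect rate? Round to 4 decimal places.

0.0702

Wₕ = Nₕ/N with N = 7137: 0.6957, 0.1658, 0.1386.
p̂_st = 0.6957·0.06 + 0.1658·0.08 + 0.1386·0.11 ≈ 0.070244... → 0.0702.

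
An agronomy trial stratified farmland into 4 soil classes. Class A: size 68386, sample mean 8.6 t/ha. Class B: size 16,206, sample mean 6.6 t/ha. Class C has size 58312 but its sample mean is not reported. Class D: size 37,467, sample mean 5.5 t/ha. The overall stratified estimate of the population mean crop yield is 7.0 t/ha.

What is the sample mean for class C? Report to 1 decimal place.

6.2

Σ Nₕx̄ₕ = N·μ, so 58312·x̄_C = 180371·7.0 − (68386·8.6 + 16206·6.6 + 37467·5.5).
= 1262597 − 901147.7 = 361449.3.
x̄_C = 361449.3 / 58312 = 6.199... → 6.2.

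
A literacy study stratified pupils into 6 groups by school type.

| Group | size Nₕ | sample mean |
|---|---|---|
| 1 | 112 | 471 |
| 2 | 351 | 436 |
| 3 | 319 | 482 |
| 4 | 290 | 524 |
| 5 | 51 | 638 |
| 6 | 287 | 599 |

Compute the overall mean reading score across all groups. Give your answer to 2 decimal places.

N = 112 + 351 + 319 + 290 + 51 + 287 = 1410.
The stratified mean weights each stratum mean by its population share Nₕ/N.
Σ Nₕx̄ₕ = 112·471 + 351·436 + 319·482 + 290·524 + 51·638 + 287·599 = 52752 + 153036 + 153758 + 151960 + 32538 + 171913 = 715957.
Divide by N: 715957 / 1410 = 507.7709... → 507.77.

507.77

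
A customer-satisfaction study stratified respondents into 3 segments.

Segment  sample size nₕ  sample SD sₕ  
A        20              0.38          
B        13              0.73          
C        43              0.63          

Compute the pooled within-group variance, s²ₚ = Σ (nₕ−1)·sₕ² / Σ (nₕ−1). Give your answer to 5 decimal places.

0.35354

Degrees of freedom: 19 + 12 + 42 = 73.
Σ(nₕ−1)sₕ² = 19·0.1444 + 12·0.5329 + 42·0.3969 = 25.8082.
s²ₚ = 25.8082 / 73 = 0.3535370... → 0.35354.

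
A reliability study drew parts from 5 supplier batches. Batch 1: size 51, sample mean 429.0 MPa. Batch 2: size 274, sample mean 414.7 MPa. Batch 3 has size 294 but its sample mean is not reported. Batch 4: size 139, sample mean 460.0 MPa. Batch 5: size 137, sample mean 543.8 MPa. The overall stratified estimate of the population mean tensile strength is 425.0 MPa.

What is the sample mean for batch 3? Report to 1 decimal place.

Σ Nₕx̄ₕ = N·μ, so 294·x̄_3 = 895·425.0 − (51·429.0 + 274·414.7 + 139·460.0 + 137·543.8).
= 380375 − 273947.4 = 106427.6.
x̄_3 = 106427.6 / 294 = 361.999... → 362.0.

362.0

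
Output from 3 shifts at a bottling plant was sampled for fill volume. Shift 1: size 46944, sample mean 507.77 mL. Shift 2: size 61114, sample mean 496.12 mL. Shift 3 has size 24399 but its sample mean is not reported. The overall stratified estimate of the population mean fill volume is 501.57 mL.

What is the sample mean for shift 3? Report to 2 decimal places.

503.29

N = 46944 + 61114 + 24399 = 132457.
Overall total = μ·N = 501.57·132457 = 66436457.49.
Subtract the known strata: 46944·507.77 + 61114·496.12 = 54156632.56.
Remaining total for shift 3: 66436457.49 − 54156632.56 = 12279824.93.
Divide by its size: 12279824.93 / 24399 = 503.2921... → 503.29.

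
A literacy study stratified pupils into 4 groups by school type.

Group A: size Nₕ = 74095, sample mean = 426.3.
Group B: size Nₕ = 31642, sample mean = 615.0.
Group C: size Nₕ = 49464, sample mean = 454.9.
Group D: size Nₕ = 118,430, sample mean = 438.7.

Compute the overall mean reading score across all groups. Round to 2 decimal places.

N = 74095 + 31642 + 49464 + 118430 = 273631.
The stratified mean weights each stratum mean by its population share Nₕ/N.
Σ Nₕx̄ₕ = 74095·426.3 + 31642·615.0 + 49464·454.9 + 118430·438.7 = 31586698.5 + 19459830 + 22501173.6 + 51955241 = 125502943.1.
Divide by N: 125502943.1 / 273631 = 458.6576... → 458.66.

458.66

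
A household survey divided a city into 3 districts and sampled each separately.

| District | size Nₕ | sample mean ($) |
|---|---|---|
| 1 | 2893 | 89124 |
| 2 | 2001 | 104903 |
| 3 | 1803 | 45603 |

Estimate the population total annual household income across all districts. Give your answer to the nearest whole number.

1: 2893·89124 = 257835732
2: 2001·104903 = 209910903
3: 1803·45603 = 82222209
τ̂ = Σ Nₕx̄ₕ = 549968844.

549968844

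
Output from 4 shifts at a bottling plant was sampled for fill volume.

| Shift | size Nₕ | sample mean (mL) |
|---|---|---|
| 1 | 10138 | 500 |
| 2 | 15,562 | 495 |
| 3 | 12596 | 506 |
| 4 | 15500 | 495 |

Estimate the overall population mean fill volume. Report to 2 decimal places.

x̄_st = (Σ Nₕx̄ₕ) / (Σ Nₕ) = (10138·500 + 15562·495 + 12596·506 + 15500·495) / 53796
= 26818266 / 53796 = 498.5178... → 498.52.

498.52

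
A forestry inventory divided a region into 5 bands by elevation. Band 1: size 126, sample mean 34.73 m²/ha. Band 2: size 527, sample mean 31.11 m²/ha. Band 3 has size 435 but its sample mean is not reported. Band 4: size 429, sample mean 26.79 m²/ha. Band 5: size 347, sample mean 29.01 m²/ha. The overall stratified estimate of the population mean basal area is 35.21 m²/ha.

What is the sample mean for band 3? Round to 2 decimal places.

53.57

Σ Nₕx̄ₕ = N·μ, so 435·x̄_3 = 1864·35.21 − (126·34.73 + 527·31.11 + 429·26.79 + 347·29.01).
= 65631.44 − 42330.33 = 23301.11.
x̄_3 = 23301.11 / 435 = 53.5658... → 53.57.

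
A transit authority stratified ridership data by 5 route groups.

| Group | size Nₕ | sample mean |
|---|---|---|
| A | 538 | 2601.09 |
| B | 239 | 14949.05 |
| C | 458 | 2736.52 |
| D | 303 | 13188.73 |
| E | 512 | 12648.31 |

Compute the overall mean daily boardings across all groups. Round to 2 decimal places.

N = 538 + 239 + 458 + 303 + 512 = 2050.
Weight each subgroup mean by Nₕ/N and sum.
Σ Nₕx̄ₕ = 538·2601.09 + 239·14949.05 + 458·2736.52 + 303·13188.73 + 512·12648.31 = 1399386.42 + 3572822.95 + 1253326.16 + 3996185.19 + 6475934.72 = 16697655.44.
Divide by N: 16697655.44 / 2050 = 8145.1978... → 8145.20.

8145.20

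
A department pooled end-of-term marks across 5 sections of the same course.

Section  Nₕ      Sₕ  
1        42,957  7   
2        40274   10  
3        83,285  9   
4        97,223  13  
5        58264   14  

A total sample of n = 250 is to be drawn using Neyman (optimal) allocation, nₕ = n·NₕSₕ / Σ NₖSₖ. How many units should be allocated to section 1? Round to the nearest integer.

1: NₕSₕ = 42957·7 = 300699
2: NₕSₕ = 40274·10 = 402740
3: NₕSₕ = 83285·9 = 749565
4: NₕSₕ = 97223·13 = 1263899
5: NₕSₕ = 58264·14 = 815696
Σ NₕSₕ = 3532599.
n_1 = 250·300699/3532599 = 21.280... → 21.

21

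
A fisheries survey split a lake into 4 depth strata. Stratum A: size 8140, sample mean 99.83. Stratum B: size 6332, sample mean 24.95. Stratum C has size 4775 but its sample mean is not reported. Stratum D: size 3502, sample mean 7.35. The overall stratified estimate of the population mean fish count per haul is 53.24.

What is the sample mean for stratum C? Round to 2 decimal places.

N = 8140 + 6332 + 4775 + 3502 = 22749.
Overall total = μ·N = 53.24·22749 = 1211156.76.
Subtract the known strata: 8140·99.83 + 6332·24.95 + 3502·7.35 = 996339.3.
Remaining total for stratum C: 1211156.76 − 996339.3 = 214817.46.
Divide by its size: 214817.46 / 4775 = 44.9879... → 44.99.

44.99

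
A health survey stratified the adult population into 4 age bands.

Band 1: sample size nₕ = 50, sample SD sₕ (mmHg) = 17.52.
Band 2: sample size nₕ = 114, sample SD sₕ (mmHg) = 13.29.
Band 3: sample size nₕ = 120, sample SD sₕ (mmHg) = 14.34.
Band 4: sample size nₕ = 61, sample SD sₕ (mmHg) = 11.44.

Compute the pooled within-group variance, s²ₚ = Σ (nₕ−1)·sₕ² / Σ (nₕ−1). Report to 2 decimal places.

197.43

Degrees of freedom: 49 + 113 + 119 + 60 = 341.
Σ(nₕ−1)sₕ² = 49·306.9504 + 113·176.6241 + 119·205.6356 + 60·130.8736 = 67322.1453.
s²ₚ = 67322.1453 / 341 = 197.4256... → 197.43.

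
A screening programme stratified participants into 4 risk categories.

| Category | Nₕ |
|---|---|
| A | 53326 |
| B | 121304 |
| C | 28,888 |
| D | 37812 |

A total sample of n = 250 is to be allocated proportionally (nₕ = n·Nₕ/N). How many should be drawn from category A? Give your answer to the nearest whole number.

N = 53326 + 121304 + 28888 + 37812 = 241330.
n_A = 250·53326/241330 = 55.242... → 55.

55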